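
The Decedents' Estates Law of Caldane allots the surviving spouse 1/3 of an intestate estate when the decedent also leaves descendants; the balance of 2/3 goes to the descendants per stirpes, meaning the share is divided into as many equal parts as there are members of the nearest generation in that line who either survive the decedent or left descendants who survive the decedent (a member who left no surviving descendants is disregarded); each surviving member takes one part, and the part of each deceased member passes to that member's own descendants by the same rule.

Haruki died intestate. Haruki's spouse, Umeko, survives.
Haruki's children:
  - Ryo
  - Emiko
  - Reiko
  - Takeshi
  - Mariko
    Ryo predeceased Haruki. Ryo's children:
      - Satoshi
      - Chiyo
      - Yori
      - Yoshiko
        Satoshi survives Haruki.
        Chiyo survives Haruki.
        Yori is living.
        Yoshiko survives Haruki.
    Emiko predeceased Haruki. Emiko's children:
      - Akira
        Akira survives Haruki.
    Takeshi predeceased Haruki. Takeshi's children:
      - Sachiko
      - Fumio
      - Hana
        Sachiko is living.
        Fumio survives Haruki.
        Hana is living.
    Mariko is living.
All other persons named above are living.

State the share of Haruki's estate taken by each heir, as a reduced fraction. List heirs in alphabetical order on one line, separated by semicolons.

Umeko, as surviving spouse, takes 1/3.
The remaining 2/3 passes to Haruki's descendants per stirpes.
The 2/3 is divided into 5 equal shares of 2/15 among Ryo, Emiko, Reiko, Takeshi, Mariko.
Ryo predeceased; the 2/15 allotted to Ryo's branch passes to Ryo's issue by representation.
The 2/15 is divided into 4 equal shares of 1/30 among Satoshi, Chiyo, Yori, Yoshiko.
Satoshi is living and takes 1/30.
Chiyo is living and takes 1/30.
Yori is living and takes 1/30.
Yoshiko is living and takes 1/30.
Emiko predeceased; the 2/15 allotted to Emiko's branch passes to Emiko's issue by representation.
Akira is the sole taker at this level and receives the full 2/15.
Reiko is living and takes 2/15.
Takeshi predeceased; the 2/15 allotted to Takeshi's branch passes to Takeshi's issue by representation.
The 2/15 is divided into 3 equal shares of 2/45 among Sachiko, Fumio, Hana.
Sachiko is living and takes 2/45.
Fumio is living and takes 2/45.
Hana is living and takes 2/45.
Mariko is living and takes 2/15.

Akira 2/15; Chiyo 1/30; Fumio 2/45; Hana 2/45; Mariko 2/15; Reiko 2/15; Sachiko 2/45; Satoshi 1/30; Umeko 1/3; Yori 1/30; Yoshiko 1/30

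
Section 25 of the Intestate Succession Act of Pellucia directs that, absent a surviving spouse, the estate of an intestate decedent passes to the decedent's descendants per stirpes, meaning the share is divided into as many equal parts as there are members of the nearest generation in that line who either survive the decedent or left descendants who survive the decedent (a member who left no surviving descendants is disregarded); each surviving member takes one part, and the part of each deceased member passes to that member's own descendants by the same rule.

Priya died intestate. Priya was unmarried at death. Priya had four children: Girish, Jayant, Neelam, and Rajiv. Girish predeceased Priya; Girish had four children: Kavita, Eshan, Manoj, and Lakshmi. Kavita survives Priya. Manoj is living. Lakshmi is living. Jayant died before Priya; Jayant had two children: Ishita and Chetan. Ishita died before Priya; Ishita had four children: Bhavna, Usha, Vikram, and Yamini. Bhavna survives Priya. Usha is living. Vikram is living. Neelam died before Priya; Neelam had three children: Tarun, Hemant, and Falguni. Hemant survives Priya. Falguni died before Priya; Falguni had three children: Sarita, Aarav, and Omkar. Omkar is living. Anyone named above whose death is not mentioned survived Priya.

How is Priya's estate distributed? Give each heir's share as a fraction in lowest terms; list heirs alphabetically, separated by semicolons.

There is no surviving spouse, so the entire estate passes to Priya's descendants per stirpes.
The estate is divided into 4 equal shares of 1/4 among Girish, Jayant, Neelam, Rajiv.
Girish predeceased; the 1/4 allotted to Girish's branch passes to Girish's issue by representation.
The 1/4 is divided into 4 equal shares of 1/16 among Kavita, Eshan, Manoj, Lakshmi.
Kavita is living and takes 1/16.
Eshan is living and takes 1/16.
Manoj is living and takes 1/16.
Lakshmi is living and takes 1/16.
Jayant predeceased; the 1/4 allotted to Jayant's branch passes to Jayant's issue by representation.
The 1/4 is divided into 2 equal shares of 1/8 among Ishita, Chetan.
Ishita predeceased; the 1/8 allotted to Ishita's branch passes to Ishita's issue by representation.
The 1/8 is divided into 4 equal shares of 1/32 among Bhavna, Usha, Vikram, Yamini.
Bhavna is living and takes 1/32.
Usha is living and takes 1/32.
Vikram is living and takes 1/32.
Yamini is living and takes 1/32.
Chetan is living and takes 1/8.
Neelam predeceased; the 1/4 allotted to Neelam's branch passes to Neelam's issue by representation.
The 1/4 is divided into 3 equal shares of 1/12 among Tarun, Hemant, Falguni.
Tarun is living and takes 1/12.
Hemant is living and takes 1/12.
Falguni predeceased; the 1/12 allotted to Falguni's branch passes to Falguni's issue by representation.
The 1/12 is divided into 3 equal shares of 1/36 among Sarita, Aarav, Omkar.
Sarita is living and takes 1/36.
Aarav is living and takes 1/36.
Omkar is living and takes 1/36.
Rajiv is living and takes 1/4.

Aarav 1/36; Bhavna 1/32; Chetan 1/8; Eshan 1/16; Hemant 1/12; Kavita 1/16; Lakshmi 1/16; Manoj 1/16; Omkar 1/36; Rajiv 1/4; Sarita 1/36; Tarun 1/12; Usha 1/32; Vikram 1/32; Yamini 1/32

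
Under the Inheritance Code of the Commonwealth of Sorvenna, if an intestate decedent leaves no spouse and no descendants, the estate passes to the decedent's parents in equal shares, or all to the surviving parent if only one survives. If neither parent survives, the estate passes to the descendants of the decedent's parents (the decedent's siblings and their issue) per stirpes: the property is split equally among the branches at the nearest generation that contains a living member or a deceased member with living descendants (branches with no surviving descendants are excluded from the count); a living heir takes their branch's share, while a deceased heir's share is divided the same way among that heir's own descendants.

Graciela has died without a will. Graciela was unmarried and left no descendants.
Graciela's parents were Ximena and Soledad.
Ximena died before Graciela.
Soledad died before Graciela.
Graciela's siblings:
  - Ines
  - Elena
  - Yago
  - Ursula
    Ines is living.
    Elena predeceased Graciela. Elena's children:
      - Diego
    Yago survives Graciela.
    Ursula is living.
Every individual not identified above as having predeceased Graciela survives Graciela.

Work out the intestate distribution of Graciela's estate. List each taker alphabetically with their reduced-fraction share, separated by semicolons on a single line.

Neither parent survives and there are no descendants, so the estate passes to Graciela's siblings and their issue per stirpes.
The estate is divided into 4 equal shares of 1/4 among Ines, Elena, Yago, Ursula.
Ines is living and takes 1/4.
Elena predeceased; the 1/4 allotted to Elena's branch passes to Elena's issue by representation.
Diego is the sole taker at this level and receives the full 1/4.
Yago is living and takes 1/4.
Ursula is living and takes 1/4.

Diego 1/4; Ines 1/4; Ursula 1/4; Yago 1/4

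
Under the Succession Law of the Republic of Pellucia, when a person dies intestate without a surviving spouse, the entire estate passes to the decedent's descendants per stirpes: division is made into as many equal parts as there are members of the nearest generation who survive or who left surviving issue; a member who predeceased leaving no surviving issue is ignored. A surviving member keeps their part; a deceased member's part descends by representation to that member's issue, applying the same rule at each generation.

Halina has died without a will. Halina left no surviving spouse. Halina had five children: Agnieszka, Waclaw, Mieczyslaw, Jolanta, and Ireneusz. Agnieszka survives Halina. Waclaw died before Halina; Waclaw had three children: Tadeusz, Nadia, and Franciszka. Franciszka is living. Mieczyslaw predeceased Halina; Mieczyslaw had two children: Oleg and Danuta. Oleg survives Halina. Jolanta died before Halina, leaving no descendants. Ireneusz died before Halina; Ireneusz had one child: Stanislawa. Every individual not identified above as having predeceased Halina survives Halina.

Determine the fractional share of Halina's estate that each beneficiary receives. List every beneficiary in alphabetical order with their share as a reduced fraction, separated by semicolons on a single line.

There is no surviving spouse, so the entire estate passes to Halina's descendants per stirpes.
Jolanta left no surviving issue, so that branch lapses and is disregarded.
The estate is divided into 4 equal shares of 1/4 among Agnieszka, Waclaw, Mieczyslaw, Ireneusz.
Agnieszka is living and takes 1/4.
Waclaw predeceased; the 1/4 allotted to Waclaw's branch passes to Waclaw's issue by representation.
The 1/4 is divided into 3 equal shares of 1/12 among Tadeusz, Nadia, Franciszka.
Tadeusz is living and takes 1/12.
Nadia is living and takes 1/12.
Franciszka is living and takes 1/12.
Mieczyslaw predeceased; the 1/4 allotted to Mieczyslaw's branch passes to Mieczyslaw's issue by representation.
The 1/4 is divided into 2 equal shares of 1/8 among Oleg, Danuta.
Oleg is living and takes 1/8.
Danuta is living and takes 1/8.
Ireneusz predeceased; the 1/4 allotted to Ireneusz's branch passes to Ireneusz's issue by representation.
Stanislawa is the sole taker at this level and receives the full 1/4.

Agnieszka 1/4; Danuta 1/8; Franciszka 1/12; Nadia 1/12; Oleg 1/8; Stanislawa 1/4; Tadeusz 1/12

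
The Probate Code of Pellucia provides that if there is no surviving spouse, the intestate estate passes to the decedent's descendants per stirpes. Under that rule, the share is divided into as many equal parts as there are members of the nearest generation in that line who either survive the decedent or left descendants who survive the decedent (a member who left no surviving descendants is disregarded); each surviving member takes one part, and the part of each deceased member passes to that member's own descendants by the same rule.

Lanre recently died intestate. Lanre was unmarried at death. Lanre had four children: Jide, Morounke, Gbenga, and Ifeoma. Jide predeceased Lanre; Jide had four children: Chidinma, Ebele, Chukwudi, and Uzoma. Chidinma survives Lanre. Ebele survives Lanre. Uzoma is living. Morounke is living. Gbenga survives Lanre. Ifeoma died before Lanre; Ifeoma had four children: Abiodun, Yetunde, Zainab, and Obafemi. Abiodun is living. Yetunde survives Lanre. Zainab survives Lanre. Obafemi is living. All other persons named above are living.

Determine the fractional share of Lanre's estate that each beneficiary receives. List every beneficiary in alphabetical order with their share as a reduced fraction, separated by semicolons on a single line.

Abiodun 1/16; Chidinma 1/16; Chukwudi 1/16; Ebele 1/16; Gbenga 1/4; Morounke 1/4; Obafemi 1/16; Uzoma 1/16; Yetunde 1/16; Zainab 1/16

There is no surviving spouse, so the entire estate passes to Lanre's descendants per stirpes.
The estate is divided into 4 equal shares of 1/4 among Jide, Morounke, Gbenga, Ifeoma.
Jide predeceased; the 1/4 allotted to Jide's branch passes to Jide's issue by representation.
The 1/4 is divided into 4 equal shares of 1/16 among Chidinma, Ebele, Chukwudi, Uzoma.
Chidinma is living and takes 1/16.
Ebele is living and takes 1/16.
Chukwudi is living and takes 1/16.
Uzoma is living and takes 1/16.
Morounke is living and takes 1/4.
Gbenga is living and takes 1/4.
Ifeoma predeceased; the 1/4 allotted to Ifeoma's branch passes to Ifeoma's issue by representation.
The 1/4 is divided into 4 equal shares of 1/16 among Abiodun, Yetunde, Zainab, Obafemi.
Abiodun is living and takes 1/16.
Yetunde is living and takes 1/16.
Zainab is living and takes 1/16.
Obafemi is living and takes 1/16.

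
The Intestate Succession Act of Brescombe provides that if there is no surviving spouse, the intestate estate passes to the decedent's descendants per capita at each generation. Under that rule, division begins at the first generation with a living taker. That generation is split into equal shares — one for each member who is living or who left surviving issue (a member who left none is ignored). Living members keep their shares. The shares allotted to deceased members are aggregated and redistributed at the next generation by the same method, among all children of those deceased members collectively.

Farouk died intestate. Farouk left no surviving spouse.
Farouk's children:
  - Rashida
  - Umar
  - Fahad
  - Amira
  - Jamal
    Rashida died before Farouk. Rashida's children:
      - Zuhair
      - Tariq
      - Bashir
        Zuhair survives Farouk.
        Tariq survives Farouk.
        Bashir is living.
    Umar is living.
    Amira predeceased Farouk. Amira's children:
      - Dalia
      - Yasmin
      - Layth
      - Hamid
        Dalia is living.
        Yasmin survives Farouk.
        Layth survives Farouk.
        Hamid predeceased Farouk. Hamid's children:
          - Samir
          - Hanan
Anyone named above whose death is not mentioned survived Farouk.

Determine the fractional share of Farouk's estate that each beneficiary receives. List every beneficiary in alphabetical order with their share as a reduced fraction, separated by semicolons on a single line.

Bashir 2/35; Dalia 2/35; Fahad 1/5; Hanan 1/35; Jamal 1/5; Layth 2/35; Samir 1/35; Tariq 2/35; Umar 1/5; Yasmin 2/35; Zuhair 2/35

There is no surviving spouse, so the entire estate passes to Farouk's descendants per capita at each generation.
At generation 1 (Rashida, Umar, Fahad, Amira, Jamal) there are 5 shares of (1)/5 = 1/5 each.
Living: Umar, Fahad, and Jamal — each takes 1/5.
Deceased: Rashida and Amira. Their combined 2/5 is pooled and carried to generation 2.
At generation 2 (Zuhair, Tariq, Bashir, Dalia, Yasmin, Layth, Hamid) there are 7 shares of (2/5)/7 = 2/35 each.
Living: Zuhair, Tariq, Bashir, Dalia, Yasmin, and Layth — each takes 2/35.
Deceased: Hamid. That 2/35 share is carried to generation 3.
At generation 3 (Samir, Hanan) there are 2 shares of (2/35)/2 = 1/35 each.
Living: Samir and Hanan — each takes 1/35.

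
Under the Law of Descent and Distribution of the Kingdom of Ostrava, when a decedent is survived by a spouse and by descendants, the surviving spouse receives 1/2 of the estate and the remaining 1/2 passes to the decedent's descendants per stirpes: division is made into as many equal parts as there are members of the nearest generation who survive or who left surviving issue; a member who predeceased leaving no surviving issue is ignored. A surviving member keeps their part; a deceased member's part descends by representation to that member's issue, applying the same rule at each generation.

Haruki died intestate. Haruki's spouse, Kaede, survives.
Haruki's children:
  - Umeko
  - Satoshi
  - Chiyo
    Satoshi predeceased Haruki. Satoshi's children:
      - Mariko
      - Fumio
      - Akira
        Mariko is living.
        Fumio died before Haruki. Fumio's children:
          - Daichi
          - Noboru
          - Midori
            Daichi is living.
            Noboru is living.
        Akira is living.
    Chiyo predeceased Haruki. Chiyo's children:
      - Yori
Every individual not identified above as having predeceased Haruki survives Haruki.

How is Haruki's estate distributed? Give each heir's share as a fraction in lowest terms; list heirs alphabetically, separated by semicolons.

Kaede, as surviving spouse, takes 1/2.
The remaining 1/2 passes to Haruki's descendants per stirpes.
The 1/2 is divided into 3 equal shares of 1/6 among Umeko, Satoshi, Chiyo.
Umeko is living and takes 1/6.
Satoshi predeceased; the 1/6 allotted to Satoshi's branch passes to Satoshi's issue by representation.
The 1/6 is divided into 3 equal shares of 1/18 among Mariko, Fumio, Akira.
Mariko is living and takes 1/18.
Fumio predeceased; the 1/18 allotted to Fumio's branch passes to Fumio's issue by representation.
The 1/18 is divided into 3 equal shares of 1/54 among Daichi, Noboru, Midori.
Daichi is living and takes 1/54.
Noboru is living and takes 1/54.
Midori is living and takes 1/54.
Akira is living and takes 1/18.
Chiyo predeceased; the 1/6 allotted to Chiyo's branch passes to Chiyo's issue by representation.
Yori is the sole taker at this level and receives the full 1/6.

Akira 1/18; Daichi 1/54; Kaede 1/2; Mariko 1/18; Midori 1/54; Noboru 1/54; Umeko 1/6; Yori 1/6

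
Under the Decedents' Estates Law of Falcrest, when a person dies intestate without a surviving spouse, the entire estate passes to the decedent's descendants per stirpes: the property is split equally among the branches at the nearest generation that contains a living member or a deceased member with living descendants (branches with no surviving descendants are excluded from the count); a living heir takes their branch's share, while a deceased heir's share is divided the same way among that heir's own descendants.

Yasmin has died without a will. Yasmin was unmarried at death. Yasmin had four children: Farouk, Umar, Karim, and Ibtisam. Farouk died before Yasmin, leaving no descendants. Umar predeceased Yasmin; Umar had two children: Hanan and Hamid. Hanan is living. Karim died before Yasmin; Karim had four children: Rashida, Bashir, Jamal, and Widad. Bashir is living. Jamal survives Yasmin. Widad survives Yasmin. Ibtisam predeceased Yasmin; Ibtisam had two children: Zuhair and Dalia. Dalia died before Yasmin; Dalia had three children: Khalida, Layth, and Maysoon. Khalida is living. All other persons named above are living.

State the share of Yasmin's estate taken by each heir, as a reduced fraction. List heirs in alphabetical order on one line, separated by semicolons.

There is no surviving spouse, so the entire estate passes to Yasmin's descendants per stirpes.
Farouk left no surviving issue, so that branch lapses and is disregarded.
The estate is divided into 3 equal shares of 1/3 among Umar, Karim, Ibtisam.
Umar predeceased; the 1/3 allotted to Umar's branch passes to Umar's issue by representation.
The 1/3 is divided into 2 equal shares of 1/6 among Hanan, Hamid.
Hanan is living and takes 1/6.
Hamid is living and takes 1/6.
Karim predeceased; the 1/3 allotted to Karim's branch passes to Karim's issue by representation.
The 1/3 is divided into 4 equal shares of 1/12 among Rashida, Bashir, Jamal, Widad.
Rashida is living and takes 1/12.
Bashir is living and takes 1/12.
Jamal is living and takes 1/12.
Widad is living and takes 1/12.
Ibtisam predeceased; the 1/3 allotted to Ibtisam's branch passes to Ibtisam's issue by representation.
The 1/3 is divided into 2 equal shares of 1/6 among Zuhair, Dalia.
Zuhair is living and takes 1/6.
Dalia predeceased; the 1/6 allotted to Dalia's branch passes to Dalia's issue by representation.
The 1/6 is divided into 3 equal shares of 1/18 among Khalida, Layth, Maysoon.
Khalida is living and takes 1/18.
Layth is living and takes 1/18.
Maysoon is living and takes 1/18.

Bashir 1/12; Hamid 1/6; Hanan 1/6; Jamal 1/12; Khalida 1/18; Layth 1/18; Maysoon 1/18; Rashida 1/12; Widad 1/12; Zuhair 1/6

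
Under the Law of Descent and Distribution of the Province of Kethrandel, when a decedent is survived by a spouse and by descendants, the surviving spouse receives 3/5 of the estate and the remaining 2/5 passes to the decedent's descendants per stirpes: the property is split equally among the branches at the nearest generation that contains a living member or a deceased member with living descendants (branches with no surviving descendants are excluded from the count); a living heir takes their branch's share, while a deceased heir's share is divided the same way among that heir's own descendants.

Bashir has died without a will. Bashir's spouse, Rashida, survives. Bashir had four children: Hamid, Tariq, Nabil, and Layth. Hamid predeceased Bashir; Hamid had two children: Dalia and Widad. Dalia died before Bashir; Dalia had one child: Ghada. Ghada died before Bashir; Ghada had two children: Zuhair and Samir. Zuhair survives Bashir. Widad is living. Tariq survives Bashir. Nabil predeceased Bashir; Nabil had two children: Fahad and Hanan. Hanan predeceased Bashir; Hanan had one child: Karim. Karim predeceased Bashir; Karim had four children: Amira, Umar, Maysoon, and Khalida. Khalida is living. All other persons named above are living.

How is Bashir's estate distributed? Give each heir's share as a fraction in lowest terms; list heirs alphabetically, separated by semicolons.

Amira 1/80; Fahad 1/20; Khalida 1/80; Layth 1/10; Maysoon 1/80; Rashida 3/5; Samir 1/40; Tariq 1/10; Umar 1/80; Widad 1/20; Zuhair 1/40

Rashida, as surviving spouse, takes 3/5.
The remaining 2/5 passes to Bashir's descendants per stirpes.
The 2/5 is divided into 4 equal shares of 1/10 among Hamid, Tariq, Nabil, Layth.
Hamid predeceased; the 1/10 allotted to Hamid's branch passes to Hamid's issue by representation.
The 1/10 is divided into 2 equal shares of 1/20 among Dalia, Widad.
Dalia predeceased; the 1/20 allotted to Dalia's branch passes to Dalia's issue by representation.
Ghada's line is the sole branch at this level, so the full 1/20 passes to Ghada's issue by representation.
The 1/20 is divided into 2 equal shares of 1/40 among Zuhair, Samir.
Zuhair is living and takes 1/40.
Samir is living and takes 1/40.
Widad is living and takes 1/20.
Tariq is living and takes 1/10.
Nabil predeceased; the 1/10 allotted to Nabil's branch passes to Nabil's issue by representation.
The 1/10 is divided into 2 equal shares of 1/20 among Fahad, Hanan.
Fahad is living and takes 1/20.
Hanan predeceased; the 1/20 allotted to Hanan's branch passes to Hanan's issue by representation.
Karim's line is the sole branch at this level, so the full 1/20 passes to Karim's issue by representation.
The 1/20 is divided into 4 equal shares of 1/80 among Amira, Umar, Maysoon, Khalida.
Amira is living and takes 1/80.
Umar is living and takes 1/80.
Maysoon is living and takes 1/80.
Khalida is living and takes 1/80.
Layth is living and takes 1/10.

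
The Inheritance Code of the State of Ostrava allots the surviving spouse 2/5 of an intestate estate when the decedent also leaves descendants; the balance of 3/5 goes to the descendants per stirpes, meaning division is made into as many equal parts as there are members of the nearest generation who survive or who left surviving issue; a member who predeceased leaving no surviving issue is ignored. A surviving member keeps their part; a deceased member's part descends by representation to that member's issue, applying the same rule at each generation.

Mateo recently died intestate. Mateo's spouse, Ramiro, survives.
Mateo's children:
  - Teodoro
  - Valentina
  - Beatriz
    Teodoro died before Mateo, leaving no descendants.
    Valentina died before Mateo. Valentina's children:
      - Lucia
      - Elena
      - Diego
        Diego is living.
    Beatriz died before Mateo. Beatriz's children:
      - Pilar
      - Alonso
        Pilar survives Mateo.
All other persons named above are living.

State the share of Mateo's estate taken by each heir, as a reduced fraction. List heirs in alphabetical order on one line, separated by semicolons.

Alonso 3/20; Diego 1/10; Elena 1/10; Lucia 1/10; Pilar 3/20; Ramiro 2/5

Ramiro, as surviving spouse, takes 2/5.
The remaining 3/5 passes to Mateo's descendants per stirpes.
Teodoro left no surviving issue, so that branch lapses and is disregarded.
The 3/5 is divided into 2 equal shares of 3/10 among Valentina, Beatriz.
Valentina predeceased; the 3/10 allotted to Valentina's branch passes to Valentina's issue by representation.
The 3/10 is divided into 3 equal shares of 1/10 among Lucia, Elena, Diego.
Lucia is living and takes 1/10.
Elena is living and takes 1/10.
Diego is living and takes 1/10.
Beatriz predeceased; the 3/10 allotted to Beatriz's branch passes to Beatriz's issue by representation.
The 3/10 is divided into 2 equal shares of 3/20 among Pilar, Alonso.
Pilar is living and takes 3/20.
Alonso is living and takes 3/20.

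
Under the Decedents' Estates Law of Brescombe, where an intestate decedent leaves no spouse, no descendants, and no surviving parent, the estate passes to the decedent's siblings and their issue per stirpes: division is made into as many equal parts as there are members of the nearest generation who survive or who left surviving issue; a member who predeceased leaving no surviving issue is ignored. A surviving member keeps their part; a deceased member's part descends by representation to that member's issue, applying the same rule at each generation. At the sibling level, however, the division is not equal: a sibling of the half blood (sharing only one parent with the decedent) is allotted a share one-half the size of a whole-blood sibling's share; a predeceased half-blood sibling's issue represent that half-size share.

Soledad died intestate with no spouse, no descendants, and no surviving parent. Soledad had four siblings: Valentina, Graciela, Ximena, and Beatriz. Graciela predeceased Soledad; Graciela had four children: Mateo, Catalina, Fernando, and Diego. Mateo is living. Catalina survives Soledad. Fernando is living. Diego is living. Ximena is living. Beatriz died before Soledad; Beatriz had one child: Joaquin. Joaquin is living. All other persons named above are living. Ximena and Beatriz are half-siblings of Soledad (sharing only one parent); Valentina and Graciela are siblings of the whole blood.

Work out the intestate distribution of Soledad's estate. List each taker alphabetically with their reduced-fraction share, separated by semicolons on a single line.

Catalina 1/12; Diego 1/12; Fernando 1/12; Joaquin 1/6; Mateo 1/12; Valentina 1/3; Ximena 1/6

No spouse, descendants, or parent survives, so the estate passes to Soledad's siblings per stirpes.
Half-blood siblings count for one-half the weight of whole-blood siblings at the initial division.
Dividing 1 in proportion to weights (total weight 3): Valentina (weight 1) → 1/3; Graciela (weight 1) → 1/3; Ximena (weight 1/2) → 1/6; Beatriz (weight 1/2) → 1/6.
Valentina is living and takes 1/3.
Graciela predeceased; the 1/3 allotted to Graciela's branch passes to Graciela's issue by representation.
The 1/3 is divided into 4 equal shares of 1/12 among Mateo, Catalina, Fernando, Diego.
Mateo is living and takes 1/12.
Catalina is living and takes 1/12.
Fernando is living and takes 1/12.
Diego is living and takes 1/12.
Ximena is living and takes 1/6.
Beatriz predeceased; the 1/6 allotted to Beatriz's branch passes to Beatriz's issue by representation.
Joaquin is the sole taker at this level and receives the full 1/6.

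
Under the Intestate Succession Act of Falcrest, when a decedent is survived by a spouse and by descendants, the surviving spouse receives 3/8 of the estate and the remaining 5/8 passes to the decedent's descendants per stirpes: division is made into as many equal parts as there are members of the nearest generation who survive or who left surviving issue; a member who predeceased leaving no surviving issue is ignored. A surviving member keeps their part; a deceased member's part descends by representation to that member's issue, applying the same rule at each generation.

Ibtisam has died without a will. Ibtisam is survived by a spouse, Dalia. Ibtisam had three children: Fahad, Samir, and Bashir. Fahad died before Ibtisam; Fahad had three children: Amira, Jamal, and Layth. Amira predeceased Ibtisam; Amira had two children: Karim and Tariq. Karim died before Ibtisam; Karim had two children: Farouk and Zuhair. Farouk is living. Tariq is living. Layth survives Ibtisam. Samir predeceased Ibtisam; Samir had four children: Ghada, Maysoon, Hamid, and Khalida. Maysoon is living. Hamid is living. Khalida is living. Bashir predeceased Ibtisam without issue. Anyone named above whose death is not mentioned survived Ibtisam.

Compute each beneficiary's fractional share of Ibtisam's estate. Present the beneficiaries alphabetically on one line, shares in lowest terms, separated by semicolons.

Dalia, as surviving spouse, takes 3/8.
The remaining 5/8 passes to Ibtisam's descendants per stirpes.
Bashir left no surviving issue, so that branch lapses and is disregarded.
The 5/8 is divided into 2 equal shares of 5/16 among Fahad, Samir.
Fahad predeceased; the 5/16 allotted to Fahad's branch passes to Fahad's issue by representation.
The 5/16 is divided into 3 equal shares of 5/48 among Amira, Jamal, Layth.
Amira predeceased; the 5/48 allotted to Amira's branch passes to Amira's issue by representation.
The 5/48 is divided into 2 equal shares of 5/96 among Karim, Tariq.
Karim predeceased; the 5/96 allotted to Karim's branch passes to Karim's issue by representation.
The 5/96 is divided into 2 equal shares of 5/192 among Farouk, Zuhair.
Farouk is living and takes 5/192.
Zuhair is living and takes 5/192.
Tariq is living and takes 5/96.
Jamal is living and takes 5/48.
Layth is living and takes 5/48.
Samir predeceased; the 5/16 allotted to Samir's branch passes to Samir's issue by representation.
The 5/16 is divided into 4 equal shares of 5/64 among Ghada, Maysoon, Hamid, Khalida.
Ghada is living and takes 5/64.
Maysoon is living and takes 5/64.
Hamid is living and takes 5/64.
Khalida is living and takes 5/64.

Dalia 3/8; Farouk 5/192; Ghada 5/64; Hamid 5/64; Jamal 5/48; Khalida 5/64; Layth 5/48; Maysoon 5/64; Tariq 5/96; Zuhair 5/192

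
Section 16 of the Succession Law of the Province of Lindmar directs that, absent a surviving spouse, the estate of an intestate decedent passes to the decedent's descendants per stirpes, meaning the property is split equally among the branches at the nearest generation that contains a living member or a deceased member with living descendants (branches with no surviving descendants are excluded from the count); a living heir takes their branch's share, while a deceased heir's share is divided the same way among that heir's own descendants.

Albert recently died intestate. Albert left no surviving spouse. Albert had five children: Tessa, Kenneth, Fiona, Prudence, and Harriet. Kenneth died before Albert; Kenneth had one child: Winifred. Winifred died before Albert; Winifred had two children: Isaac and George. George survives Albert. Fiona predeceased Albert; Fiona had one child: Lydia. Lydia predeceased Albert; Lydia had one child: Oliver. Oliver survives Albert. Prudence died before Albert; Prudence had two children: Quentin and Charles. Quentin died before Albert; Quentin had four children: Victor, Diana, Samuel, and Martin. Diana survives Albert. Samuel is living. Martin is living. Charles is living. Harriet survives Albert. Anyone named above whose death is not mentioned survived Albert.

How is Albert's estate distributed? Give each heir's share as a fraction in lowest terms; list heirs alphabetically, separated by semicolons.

Charles 1/10; Diana 1/40; George 1/10; Harriet 1/5; Isaac 1/10; Martin 1/40; Oliver 1/5; Samuel 1/40; Tessa 1/5; Victor 1/40

There is no surviving spouse, so the entire estate passes to Albert's descendants per stirpes.
The estate is divided into 5 equal shares of 1/5 among Tessa, Kenneth, Fiona, Prudence, Harriet.
Tessa is living and takes 1/5.
Kenneth predeceased; the 1/5 allotted to Kenneth's branch passes to Kenneth's issue by representation.
Winifred's line is the sole branch at this level, so the full 1/5 passes to Winifred's issue by representation.
The 1/5 is divided into 2 equal shares of 1/10 among Isaac, George.
Isaac is living and takes 1/10.
George is living and takes 1/10.
Fiona predeceased; the 1/5 allotted to Fiona's branch passes to Fiona's issue by representation.
Lydia's line is the sole branch at this level, so the full 1/5 passes to Lydia's issue by representation.
Oliver is the sole taker at this level and receives the full 1/5.
Prudence predeceased; the 1/5 allotted to Prudence's branch passes to Prudence's issue by representation.
The 1/5 is divided into 2 equal shares of 1/10 among Quentin, Charles.
Quentin predeceased; the 1/10 allotted to Quentin's branch passes to Quentin's issue by representation.
The 1/10 is divided into 4 equal shares of 1/40 among Victor, Diana, Samuel, Martin.
Victor is living and takes 1/40.
Diana is living and takes 1/40.
Samuel is living and takes 1/40.
Martin is living and takes 1/40.
Charles is living and takes 1/10.
Harriet is living and takes 1/5.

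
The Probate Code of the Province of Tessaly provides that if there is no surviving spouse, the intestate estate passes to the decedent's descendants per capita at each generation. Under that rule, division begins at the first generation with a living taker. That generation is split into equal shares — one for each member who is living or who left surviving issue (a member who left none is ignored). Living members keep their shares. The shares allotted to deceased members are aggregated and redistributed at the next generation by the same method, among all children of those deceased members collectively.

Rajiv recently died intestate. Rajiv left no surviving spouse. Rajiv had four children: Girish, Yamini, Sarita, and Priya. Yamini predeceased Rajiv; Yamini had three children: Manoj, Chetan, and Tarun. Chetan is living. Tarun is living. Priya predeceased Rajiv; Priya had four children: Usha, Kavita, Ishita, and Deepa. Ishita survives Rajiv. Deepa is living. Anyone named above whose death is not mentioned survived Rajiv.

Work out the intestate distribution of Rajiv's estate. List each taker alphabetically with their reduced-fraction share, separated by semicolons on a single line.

There is no surviving spouse, so the entire estate passes to Rajiv's descendants per capita at each generation.
At generation 1 (Girish, Yamini, Sarita, Priya) there are 4 shares of (1)/4 = 1/4 each.
Living: Girish and Sarita — each takes 1/4.
Deceased: Yamini and Priya. Their combined 1/2 is pooled and carried to generation 2.
At generation 2 (Manoj, Chetan, Tarun, Usha, Kavita, Ishita, Deepa) there are 7 shares of (1/2)/7 = 1/14 each.
Living: Manoj, Chetan, Tarun, Usha, Kavita, Ishita, and Deepa — each takes 1/14.

Chetan 1/14; Deepa 1/14; Girish 1/4; Ishita 1/14; Kavita 1/14; Manoj 1/14; Sarita 1/4; Tarun 1/14; Usha 1/14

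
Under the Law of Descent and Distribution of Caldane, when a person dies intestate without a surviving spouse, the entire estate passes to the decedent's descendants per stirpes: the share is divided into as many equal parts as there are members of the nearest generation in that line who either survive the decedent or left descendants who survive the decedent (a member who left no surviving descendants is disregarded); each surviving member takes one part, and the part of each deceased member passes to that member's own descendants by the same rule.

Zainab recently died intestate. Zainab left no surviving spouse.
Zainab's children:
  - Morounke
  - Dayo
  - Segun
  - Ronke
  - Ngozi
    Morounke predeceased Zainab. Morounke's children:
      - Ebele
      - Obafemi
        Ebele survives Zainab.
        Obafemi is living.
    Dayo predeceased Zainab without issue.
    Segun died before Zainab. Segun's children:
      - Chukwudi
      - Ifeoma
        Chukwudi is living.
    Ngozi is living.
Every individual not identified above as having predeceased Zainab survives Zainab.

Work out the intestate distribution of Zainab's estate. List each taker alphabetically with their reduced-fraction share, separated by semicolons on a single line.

Chukwudi 1/8; Ebele 1/8; Ifeoma 1/8; Ngozi 1/4; Obafemi 1/8; Ronke 1/4

There is no surviving spouse, so the entire estate passes to Zainab's descendants per stirpes.
Dayo left no surviving issue, so that branch lapses and is disregarded.
The estate is divided into 4 equal shares of 1/4 among Morounke, Segun, Ronke, Ngozi.
Morounke predeceased; the 1/4 allotted to Morounke's branch passes to Morounke's issue by representation.
The 1/4 is divided into 2 equal shares of 1/8 among Ebele, Obafemi.
Ebele is living and takes 1/8.
Obafemi is living and takes 1/8.
Segun predeceased; the 1/4 allotted to Segun's branch passes to Segun's issue by representation.
The 1/4 is divided into 2 equal shares of 1/8 among Chukwudi, Ifeoma.
Chukwudi is living and takes 1/8.
Ifeoma is living and takes 1/8.
Ronke is living and takes 1/4.
Ngozi is living and takes 1/4.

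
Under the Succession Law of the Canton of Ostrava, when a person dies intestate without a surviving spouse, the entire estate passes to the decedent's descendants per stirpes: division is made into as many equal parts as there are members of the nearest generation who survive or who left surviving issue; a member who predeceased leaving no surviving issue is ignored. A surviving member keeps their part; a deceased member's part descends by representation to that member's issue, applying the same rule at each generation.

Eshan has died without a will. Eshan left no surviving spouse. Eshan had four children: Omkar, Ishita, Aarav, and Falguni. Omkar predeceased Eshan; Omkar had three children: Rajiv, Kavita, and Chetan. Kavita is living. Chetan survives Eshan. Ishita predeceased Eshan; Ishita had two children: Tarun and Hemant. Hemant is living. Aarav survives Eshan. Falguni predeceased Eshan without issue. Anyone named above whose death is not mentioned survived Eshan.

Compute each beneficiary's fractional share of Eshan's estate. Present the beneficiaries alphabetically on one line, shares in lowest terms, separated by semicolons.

There is no surviving spouse, so the entire estate passes to Eshan's descendants per stirpes.
Falguni left no surviving issue, so that branch lapses and is disregarded.
The estate is divided into 3 equal shares of 1/3 among Omkar, Ishita, Aarav.
Omkar predeceased; the 1/3 allotted to Omkar's branch passes to Omkar's issue by representation.
The 1/3 is divided into 3 equal shares of 1/9 among Rajiv, Kavita, Chetan.
Rajiv is living and takes 1/9.
Kavita is living and takes 1/9.
Chetan is living and takes 1/9.
Ishita predeceased; the 1/3 allotted to Ishita's branch passes to Ishita's issue by representation.
The 1/3 is divided into 2 equal shares of 1/6 among Tarun, Hemant.
Tarun is living and takes 1/6.
Hemant is living and takes 1/6.
Aarav is living and takes 1/3.

Aarav 1/3; Chetan 1/9; Hemant 1/6; Kavita 1/9; Rajiv 1/9; Tarun 1/6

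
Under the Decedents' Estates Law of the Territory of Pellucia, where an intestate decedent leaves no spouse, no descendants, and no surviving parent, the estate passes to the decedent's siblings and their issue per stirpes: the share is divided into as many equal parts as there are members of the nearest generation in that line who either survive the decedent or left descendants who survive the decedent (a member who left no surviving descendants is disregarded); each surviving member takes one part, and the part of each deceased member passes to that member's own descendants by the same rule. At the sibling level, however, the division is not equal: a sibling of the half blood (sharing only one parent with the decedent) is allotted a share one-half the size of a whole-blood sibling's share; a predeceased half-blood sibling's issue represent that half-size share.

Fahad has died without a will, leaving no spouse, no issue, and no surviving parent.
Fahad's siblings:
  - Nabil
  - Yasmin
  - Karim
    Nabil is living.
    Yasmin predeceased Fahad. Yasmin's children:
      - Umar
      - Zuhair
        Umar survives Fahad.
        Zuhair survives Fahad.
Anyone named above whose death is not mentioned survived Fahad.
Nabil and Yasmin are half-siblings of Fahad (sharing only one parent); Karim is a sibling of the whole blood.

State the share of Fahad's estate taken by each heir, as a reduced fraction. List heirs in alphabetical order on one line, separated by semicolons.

No spouse, descendants, or parent survives, so the estate passes to Fahad's siblings per stirpes.
Half-blood siblings count for one-half the weight of whole-blood siblings at the initial division.
Dividing 1 in proportion to weights (total weight 2): Nabil (weight 1/2) → 1/4; Yasmin (weight 1/2) → 1/4; Karim (weight 1) → 1/2.
Nabil is living and takes 1/4.
Yasmin predeceased; the 1/4 allotted to Yasmin's branch passes to Yasmin's issue by representation.
The 1/4 is divided into 2 equal shares of 1/8 among Umar, Zuhair.
Umar is living and takes 1/8.
Zuhair is living and takes 1/8.
Karim is living and takes 1/2.

Karim 1/2; Nabil 1/4; Umar 1/8; Zuhair 1/8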